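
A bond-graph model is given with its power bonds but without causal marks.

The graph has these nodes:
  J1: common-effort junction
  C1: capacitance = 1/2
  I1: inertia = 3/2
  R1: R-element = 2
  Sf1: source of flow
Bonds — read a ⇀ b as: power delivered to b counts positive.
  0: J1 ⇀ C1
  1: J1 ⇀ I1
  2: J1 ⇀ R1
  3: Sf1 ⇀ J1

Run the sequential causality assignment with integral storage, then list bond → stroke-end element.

b0 |J1
b1 |I1
b2 |R1
b3 |Sf1

#3 |Sf1  (source Sf1 imposes f)
#0 |J1  (C1: C, integral causality)
#1 |I1  (common-e at J1 fixed by 0)
#2 |R1  (common-e at J1 fixed by 0)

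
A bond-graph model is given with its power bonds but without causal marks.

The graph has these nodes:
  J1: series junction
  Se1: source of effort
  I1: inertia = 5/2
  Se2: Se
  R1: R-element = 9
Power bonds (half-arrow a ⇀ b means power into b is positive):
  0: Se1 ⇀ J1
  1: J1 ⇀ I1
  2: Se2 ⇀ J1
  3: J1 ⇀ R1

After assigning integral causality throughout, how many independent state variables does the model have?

β0 |J1  (Se1: effort source, stroke at far end)
β2 |J1  (Se2 (Se) sets effort on bond)
β1 |I1  (I1: I, integral causality)
β3 |J1  (common-f at J1 fixed by 1)

1  (I1 all integral)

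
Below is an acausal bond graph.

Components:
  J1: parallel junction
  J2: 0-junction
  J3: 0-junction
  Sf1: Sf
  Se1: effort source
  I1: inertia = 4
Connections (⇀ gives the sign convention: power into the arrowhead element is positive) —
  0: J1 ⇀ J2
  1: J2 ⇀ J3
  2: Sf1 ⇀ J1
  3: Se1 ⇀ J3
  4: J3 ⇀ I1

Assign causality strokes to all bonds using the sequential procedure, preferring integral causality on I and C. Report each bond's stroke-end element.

#2 stroke→Sf1  (Sf1 (Sf) sets flow on bond)
#3 stroke→J3  (Se1 fixes effort; stroke away)
#0 stroke→J1  (J1 needs exactly one e-in)
#1 stroke→J2  (J2 needs exactly one e-in)
#4 stroke→I1  (J3: bond 3 brought effort, rest push out)

β0 →J1
β1 →J2
β2 →Sf1
β3 →J3
β4 →I1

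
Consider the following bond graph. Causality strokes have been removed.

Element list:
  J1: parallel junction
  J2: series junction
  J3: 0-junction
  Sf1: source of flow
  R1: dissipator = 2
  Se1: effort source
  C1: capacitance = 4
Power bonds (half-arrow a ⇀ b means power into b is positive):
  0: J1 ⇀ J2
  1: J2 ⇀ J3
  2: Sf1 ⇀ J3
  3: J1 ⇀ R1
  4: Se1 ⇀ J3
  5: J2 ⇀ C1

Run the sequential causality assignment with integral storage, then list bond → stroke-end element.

b0 stroke at J1
b1 stroke at J2
b2 stroke at Sf1
b3 stroke at R1
b4 stroke at J3
b5 stroke at J2

β2 |Sf1  (Sf1 fixes flow; stroke at Sf1)
β4 |J3  (Se1 fixes effort; stroke away)
β1 |J2  (J3 effort already set via bond 4)
β5 |J2  (prefer integral on C1)
β0 |J1  (J2 needs exactly one f-in)
β3 |R1  (J1 effort already set via bond 0)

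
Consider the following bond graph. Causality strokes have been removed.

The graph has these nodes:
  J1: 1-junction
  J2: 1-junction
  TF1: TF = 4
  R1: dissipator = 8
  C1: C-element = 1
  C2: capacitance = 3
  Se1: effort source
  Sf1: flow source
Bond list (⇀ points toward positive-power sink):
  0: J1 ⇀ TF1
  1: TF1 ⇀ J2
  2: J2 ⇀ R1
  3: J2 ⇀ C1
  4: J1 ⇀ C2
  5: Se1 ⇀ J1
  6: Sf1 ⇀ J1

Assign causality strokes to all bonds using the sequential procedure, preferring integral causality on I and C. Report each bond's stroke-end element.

b5 stroke at J1  (Se1: effort source, stroke at far end)
b6 stroke at Sf1  (Sf1 (Sf) sets flow on bond)
b0 stroke at J1  (common-f at J1 fixed by 6)
b4 stroke at J1  (J1: bond 6 brought flow, rest push out)
b1 stroke at TF1  (TF TF1: opposite of bond 0)
b2 stroke at J2  (J2: bond 1 brought flow, rest push out)
b3 stroke at J2  (1-jn J2 has f-setter on 1)

bond 0 |J1
bond 1 |TF1
bond 2 |J2
bond 3 |J2
bond 4 |J1
bond 5 |J1
bond 6 |Sf1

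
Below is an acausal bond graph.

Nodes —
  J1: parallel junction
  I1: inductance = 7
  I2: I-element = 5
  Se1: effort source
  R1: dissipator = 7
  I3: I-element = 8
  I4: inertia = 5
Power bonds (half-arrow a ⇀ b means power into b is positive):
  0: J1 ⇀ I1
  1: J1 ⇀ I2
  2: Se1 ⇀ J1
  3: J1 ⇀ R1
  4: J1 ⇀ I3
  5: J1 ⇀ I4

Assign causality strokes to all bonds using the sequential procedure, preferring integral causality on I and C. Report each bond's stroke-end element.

b0 stroke at I1
b1 stroke at I2
b2 stroke at J1
b3 stroke at R1
b4 stroke at I3
b5 stroke at I4

#2 stroke at J1  (Se1 fixes effort; stroke away)
#0 stroke at I1  (J1: bond 2 brought effort, rest push out)
#1 stroke at I2  (J1: bond 2 brought effort, rest push out)
#3 stroke at R1  (common-e at J1 fixed by 2)
#4 stroke at I3  (common-e at J1 fixed by 2)
#5 stroke at I4  (common-e at J1 fixed by 2)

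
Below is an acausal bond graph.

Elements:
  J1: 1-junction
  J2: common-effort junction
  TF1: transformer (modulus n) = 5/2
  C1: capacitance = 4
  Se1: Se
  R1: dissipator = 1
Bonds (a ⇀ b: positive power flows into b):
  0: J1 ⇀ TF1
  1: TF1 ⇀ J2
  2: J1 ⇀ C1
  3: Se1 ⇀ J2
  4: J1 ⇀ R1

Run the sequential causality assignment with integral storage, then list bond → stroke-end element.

β0 |J1
β1 |TF1
β2 |J1
β3 |J2
β4 |R1

b3 |J2  (Se1 fixes effort; stroke away)
b1 |TF1  (0-jn J2 has e-setter on 3)
b0 |J1  (TF TF1: opposite of bond 1)
b2 |J1  (C1: C, integral causality)
b4 |R1  (J1 needs exactly one f-in)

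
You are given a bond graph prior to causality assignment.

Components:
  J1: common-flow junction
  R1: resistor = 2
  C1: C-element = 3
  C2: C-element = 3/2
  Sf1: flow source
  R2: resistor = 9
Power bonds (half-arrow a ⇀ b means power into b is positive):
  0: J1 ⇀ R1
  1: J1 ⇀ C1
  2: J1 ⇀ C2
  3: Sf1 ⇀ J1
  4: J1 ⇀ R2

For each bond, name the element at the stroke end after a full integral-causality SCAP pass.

bond 0 stroke at J1
bond 1 stroke at J1
bond 2 stroke at J1
bond 3 stroke at Sf1
bond 4 stroke at J1

β3 stroke→Sf1  (source Sf1 imposes f)
β0 stroke→J1  (common-f at J1 fixed by 3)
β1 stroke→J1  (J1: bond 3 brought flow, rest push out)
β2 stroke→J1  (J1 flow already set via bond 3)
β4 stroke→J1  (J1: bond 3 brought flow, rest push out)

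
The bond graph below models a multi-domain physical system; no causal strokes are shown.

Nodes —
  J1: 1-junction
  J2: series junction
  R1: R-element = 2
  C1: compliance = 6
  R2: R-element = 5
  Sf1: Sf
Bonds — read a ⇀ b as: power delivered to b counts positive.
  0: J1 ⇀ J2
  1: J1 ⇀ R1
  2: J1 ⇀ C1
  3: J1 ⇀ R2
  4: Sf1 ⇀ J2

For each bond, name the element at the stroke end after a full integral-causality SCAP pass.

b4 →Sf1  (Sf1 fixes flow; stroke at Sf1)
b0 →J2  (common-f at J2 fixed by 4)
b1 →J1  (common-f at J1 fixed by 0)
b2 →J1  (J1: bond 0 brought flow, rest push out)
b3 →J1  (common-f at J1 fixed by 0)

bond 0 →J2
bond 1 →J1
bond 2 →J1
bond 3 →J1
bond 4 →Sf1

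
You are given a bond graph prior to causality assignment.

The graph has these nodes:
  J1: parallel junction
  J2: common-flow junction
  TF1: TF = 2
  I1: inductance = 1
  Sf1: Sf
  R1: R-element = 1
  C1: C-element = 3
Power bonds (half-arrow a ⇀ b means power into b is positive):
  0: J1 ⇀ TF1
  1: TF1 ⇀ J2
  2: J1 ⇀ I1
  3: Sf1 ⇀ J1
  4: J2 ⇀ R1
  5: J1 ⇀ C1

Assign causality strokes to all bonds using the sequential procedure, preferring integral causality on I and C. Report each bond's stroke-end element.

b0 stroke at TF1
b1 stroke at J2
b2 stroke at I1
b3 stroke at Sf1
b4 stroke at R1
b5 stroke at J1

b3 →Sf1  (source Sf1 imposes f)
b2 →I1  (I1 outputs flow p/I1)
b5 →J1  (C1 integral (e out))
b0 →TF1  (0-jn J1 has e-setter on 5)
b1 →J2  (TF TF1: opposite of bond 0)
b4 →R1  (J2 needs exactly one f-in)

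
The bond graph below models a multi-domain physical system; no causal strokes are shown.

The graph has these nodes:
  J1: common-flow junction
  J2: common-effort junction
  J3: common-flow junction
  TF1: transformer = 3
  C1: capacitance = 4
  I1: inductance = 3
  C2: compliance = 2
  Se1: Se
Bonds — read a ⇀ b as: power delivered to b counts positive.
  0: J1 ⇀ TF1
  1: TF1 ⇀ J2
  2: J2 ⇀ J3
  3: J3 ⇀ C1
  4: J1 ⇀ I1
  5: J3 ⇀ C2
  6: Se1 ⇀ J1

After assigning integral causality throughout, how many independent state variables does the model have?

b6 →J1  (Se1: effort source, stroke at far end)
b3 →J3  (C1 integral (e out))
b4 →I1  (I1: I, integral causality)
b0 →J1  (J1 flow already set via bond 4)
b1 →TF1  (TF TF1: opposite of bond 0)
b2 →J2  (J2: last free bond brings effort in)
b5 →J3  (1-jn J3 has f-setter on 2)

3  (C1, C2, I1 all integral)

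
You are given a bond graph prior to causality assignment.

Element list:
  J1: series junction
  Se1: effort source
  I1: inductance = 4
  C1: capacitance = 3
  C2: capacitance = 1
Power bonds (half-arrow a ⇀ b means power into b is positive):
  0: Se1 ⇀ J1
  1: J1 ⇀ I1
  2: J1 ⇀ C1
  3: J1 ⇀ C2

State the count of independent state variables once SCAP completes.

bond 0 |J1  (Se1 fixes effort; stroke away)
bond 1 |I1  (I1 outputs flow p/I1)
bond 2 |J1  (J1: bond 1 brought flow, rest push out)
bond 3 |J1  (common-f at J1 fixed by 1)

3  (C1, C2, I1 all integral)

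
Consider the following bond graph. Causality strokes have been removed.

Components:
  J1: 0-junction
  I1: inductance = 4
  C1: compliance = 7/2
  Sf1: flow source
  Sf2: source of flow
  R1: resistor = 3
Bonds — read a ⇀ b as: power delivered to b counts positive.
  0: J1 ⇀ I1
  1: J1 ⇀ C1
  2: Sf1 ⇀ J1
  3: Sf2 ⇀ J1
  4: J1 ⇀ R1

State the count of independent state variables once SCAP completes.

#2 stroke at Sf1  (source Sf1 imposes f)
#3 stroke at Sf2  (Sf2: flow source, stroke at near end)
#0 stroke at I1  (I1 outputs flow p/I1)
#1 stroke at J1  (C1 integral (e out))
#4 stroke at R1  (J1 effort already set via bond 1)

2  (C1, I1 all integral)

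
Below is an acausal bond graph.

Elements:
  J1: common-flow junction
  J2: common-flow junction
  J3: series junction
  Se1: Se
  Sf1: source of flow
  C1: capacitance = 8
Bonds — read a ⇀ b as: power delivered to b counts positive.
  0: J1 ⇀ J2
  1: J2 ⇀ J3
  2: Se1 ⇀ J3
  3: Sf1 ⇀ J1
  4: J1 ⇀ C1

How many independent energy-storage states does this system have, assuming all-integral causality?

b2 stroke→J3  (source Se1 imposes e)
b3 stroke→Sf1  (source Sf1 imposes f)
b0 stroke→J1  (J1: bond 3 brought flow, rest push out)
b4 stroke→J1  (J1 flow already set via bond 3)
b1 stroke→J2  (J2: bond 0 brought flow, rest push out)

1  (C1 all integral)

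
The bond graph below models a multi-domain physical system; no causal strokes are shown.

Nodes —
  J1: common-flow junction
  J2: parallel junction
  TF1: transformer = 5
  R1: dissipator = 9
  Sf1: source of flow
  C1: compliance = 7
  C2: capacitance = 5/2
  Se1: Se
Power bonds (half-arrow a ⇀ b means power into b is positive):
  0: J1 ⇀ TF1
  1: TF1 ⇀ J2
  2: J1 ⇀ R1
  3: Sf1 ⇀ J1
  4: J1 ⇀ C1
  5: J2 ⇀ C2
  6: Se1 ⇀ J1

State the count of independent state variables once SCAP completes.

2  (C1, C2 all integral)

b3 →Sf1  (Sf1 (Sf) sets flow on bond)
b6 →J1  (Se1: effort source, stroke at far end)
b0 →J1  (J1 flow already set via bond 3)
b2 →J1  (J1 flow already set via bond 3)
b4 →J1  (J1: bond 3 brought flow, rest push out)
b1 →TF1  (TF1: transformer flips bond 0)
b5 →J2  (J2: last free bond brings effort in)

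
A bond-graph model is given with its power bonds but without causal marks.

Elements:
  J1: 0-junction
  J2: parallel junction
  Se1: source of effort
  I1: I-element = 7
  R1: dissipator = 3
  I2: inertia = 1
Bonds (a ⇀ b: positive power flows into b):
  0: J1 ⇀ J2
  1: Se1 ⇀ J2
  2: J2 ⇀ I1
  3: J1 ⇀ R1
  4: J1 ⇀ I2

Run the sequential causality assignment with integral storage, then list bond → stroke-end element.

bond 1 stroke at J2  (source Se1 imposes e)
bond 0 stroke at J1  (J2 effort already set via bond 1)
bond 2 stroke at I1  (J2 effort already set via bond 1)
bond 3 stroke at R1  (J1 effort already set via bond 0)
bond 4 stroke at I2  (J1: bond 0 brought effort, rest push out)

#0 stroke at J1
#1 stroke at J2
#2 stroke at I1
#3 stroke at R1
#4 stroke at I2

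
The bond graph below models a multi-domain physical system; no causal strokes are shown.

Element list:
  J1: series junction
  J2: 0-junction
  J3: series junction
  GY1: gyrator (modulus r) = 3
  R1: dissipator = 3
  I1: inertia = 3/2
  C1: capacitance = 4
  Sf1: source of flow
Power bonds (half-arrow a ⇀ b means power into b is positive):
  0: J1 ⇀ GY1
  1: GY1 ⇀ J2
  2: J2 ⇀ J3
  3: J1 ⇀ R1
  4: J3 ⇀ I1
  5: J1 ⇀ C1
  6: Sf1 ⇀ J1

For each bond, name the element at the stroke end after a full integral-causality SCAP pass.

bond 0 stroke at J1
bond 1 stroke at J2
bond 2 stroke at J3
bond 3 stroke at J1
bond 4 stroke at I1
bond 5 stroke at J1
bond 6 stroke at Sf1

β6 →Sf1  (Sf1 (Sf) sets flow on bond)
β0 →J1  (J1 flow already set via bond 6)
β3 →J1  (1-jn J1 has f-setter on 6)
β5 →J1  (1-jn J1 has f-setter on 6)
β1 →J2  (GY GY1: same side as bond 0)
β2 →J3  (J2: bond 1 brought effort, rest push out)
β4 →I1  (J3 needs exactly one f-in)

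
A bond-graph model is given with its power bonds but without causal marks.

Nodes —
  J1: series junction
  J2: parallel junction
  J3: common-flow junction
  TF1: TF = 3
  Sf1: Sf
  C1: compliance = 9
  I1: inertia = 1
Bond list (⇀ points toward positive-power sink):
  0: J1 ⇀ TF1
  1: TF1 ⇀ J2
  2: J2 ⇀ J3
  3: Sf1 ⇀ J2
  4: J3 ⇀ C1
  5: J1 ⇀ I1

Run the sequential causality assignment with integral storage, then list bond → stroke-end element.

#3 →Sf1  (source Sf1 imposes f)
#4 →J3  (C1 integral (e out))
#2 →J2  (only one flow-in slot at J3)
#1 →TF1  (J2: bond 2 brought effort, rest push out)
#0 →J1  (TF1: transformer flips bond 1)
#5 →I1  (closing 1-jn rule on J1)

b0 |J1
b1 |TF1
b2 |J2
b3 |Sf1
b4 |J3
b5 |I1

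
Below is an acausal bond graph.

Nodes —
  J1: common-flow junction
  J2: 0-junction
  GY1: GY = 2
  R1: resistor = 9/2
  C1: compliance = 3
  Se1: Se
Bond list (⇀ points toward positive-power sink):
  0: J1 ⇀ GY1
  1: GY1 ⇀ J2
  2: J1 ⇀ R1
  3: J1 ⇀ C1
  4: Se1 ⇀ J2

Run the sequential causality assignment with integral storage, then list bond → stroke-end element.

β4 stroke→J2  (Se1 fixes effort; stroke away)
β1 stroke→GY1  (0-jn J2 has e-setter on 4)
β0 stroke→GY1  (GY1: gyrator matches bond 1)
β2 stroke→J1  (J1 flow already set via bond 0)
β3 stroke→J1  (J1 flow already set via bond 0)

β0 stroke→GY1
β1 stroke→GY1
β2 stroke→J1
β3 stroke→J1
β4 stroke→J2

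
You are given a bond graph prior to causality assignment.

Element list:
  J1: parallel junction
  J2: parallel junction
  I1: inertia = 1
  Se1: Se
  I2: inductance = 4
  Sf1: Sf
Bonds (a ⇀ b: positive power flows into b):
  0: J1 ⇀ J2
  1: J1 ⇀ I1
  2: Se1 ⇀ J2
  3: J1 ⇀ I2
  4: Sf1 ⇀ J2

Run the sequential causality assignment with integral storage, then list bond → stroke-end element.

b2 |J2  (source Se1 imposes e)
b4 |Sf1  (Sf1: flow source, stroke at near end)
b0 |J1  (J2 effort already set via bond 2)
b1 |I1  (0-jn J1 has e-setter on 0)
b3 |I2  (common-e at J1 fixed by 0)

bond 0 stroke→J1
bond 1 stroke→I1
bond 2 stroke→J2
bond 3 stroke→I2
bond 4 stroke→Sf1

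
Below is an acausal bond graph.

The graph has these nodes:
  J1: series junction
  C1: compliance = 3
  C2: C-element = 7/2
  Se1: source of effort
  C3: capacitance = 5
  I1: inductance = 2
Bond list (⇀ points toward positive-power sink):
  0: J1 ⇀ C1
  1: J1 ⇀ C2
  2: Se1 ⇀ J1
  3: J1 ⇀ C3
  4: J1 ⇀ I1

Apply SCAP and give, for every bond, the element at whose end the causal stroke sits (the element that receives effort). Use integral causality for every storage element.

#0 stroke at J1
#1 stroke at J1
#2 stroke at J1
#3 stroke at J1
#4 stroke at I1

#2 stroke→J1  (Se1 fixes effort; stroke away)
#0 stroke→J1  (C1 integral (e out))
#1 stroke→J1  (C2: C, integral causality)
#3 stroke→J1  (C3 integral (e out))
#4 stroke→I1  (J1: last free bond brings flow in)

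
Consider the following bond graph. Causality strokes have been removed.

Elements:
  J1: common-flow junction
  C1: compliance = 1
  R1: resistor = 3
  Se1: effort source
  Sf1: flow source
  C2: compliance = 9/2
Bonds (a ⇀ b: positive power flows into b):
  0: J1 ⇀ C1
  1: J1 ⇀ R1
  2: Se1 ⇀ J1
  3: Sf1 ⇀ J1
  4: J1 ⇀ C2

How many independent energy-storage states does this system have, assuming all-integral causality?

2  (C1, C2 all integral)

b2 stroke at J1  (source Se1 imposes e)
b3 stroke at Sf1  (source Sf1 imposes f)
b0 stroke at J1  (J1: bond 3 brought flow, rest push out)
b1 stroke at J1  (J1 flow already set via bond 3)
b4 stroke at J1  (J1: bond 3 brought flow, rest push out)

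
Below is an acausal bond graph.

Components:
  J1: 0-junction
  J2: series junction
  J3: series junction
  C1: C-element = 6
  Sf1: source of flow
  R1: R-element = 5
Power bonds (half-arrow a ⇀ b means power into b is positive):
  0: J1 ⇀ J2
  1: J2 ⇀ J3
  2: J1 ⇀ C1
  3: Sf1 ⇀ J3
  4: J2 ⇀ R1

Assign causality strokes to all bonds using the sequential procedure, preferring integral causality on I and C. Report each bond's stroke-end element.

bond 0 stroke→J2
bond 1 stroke→J3
bond 2 stroke→J1
bond 3 stroke→Sf1
bond 4 stroke→J2

b3 stroke→Sf1  (Sf1 fixes flow; stroke at Sf1)
b1 stroke→J3  (J3 flow already set via bond 3)
b0 stroke→J2  (common-f at J2 fixed by 1)
b4 stroke→J2  (1-jn J2 has f-setter on 1)
b2 stroke→J1  (only one effort-in slot at J1)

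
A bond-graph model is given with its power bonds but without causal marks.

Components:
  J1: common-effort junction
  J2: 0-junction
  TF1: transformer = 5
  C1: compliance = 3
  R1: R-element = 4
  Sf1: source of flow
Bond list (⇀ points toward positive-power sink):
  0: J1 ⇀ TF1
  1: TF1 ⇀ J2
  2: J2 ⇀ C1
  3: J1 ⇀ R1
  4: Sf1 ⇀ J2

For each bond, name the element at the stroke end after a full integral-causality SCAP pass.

#4 →Sf1  (source Sf1 imposes f)
#2 →J2  (C1 outputs effort q/C1)
#1 →TF1  (J2: bond 2 brought effort, rest push out)
#0 →J1  (TF TF1: opposite of bond 1)
#3 →R1  (common-e at J1 fixed by 0)

b0 stroke→J1
b1 stroke→TF1
b2 stroke→J2
b3 stroke→R1
b4 stroke→Sf1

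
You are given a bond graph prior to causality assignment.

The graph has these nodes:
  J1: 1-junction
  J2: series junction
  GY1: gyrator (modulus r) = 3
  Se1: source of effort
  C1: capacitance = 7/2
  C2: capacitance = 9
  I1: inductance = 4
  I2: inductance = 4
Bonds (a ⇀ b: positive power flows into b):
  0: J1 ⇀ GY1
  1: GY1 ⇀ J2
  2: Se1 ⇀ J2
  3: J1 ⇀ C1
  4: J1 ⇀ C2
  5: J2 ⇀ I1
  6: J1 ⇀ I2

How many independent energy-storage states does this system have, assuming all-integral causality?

4  (C1, C2, I1, I2 all integral)

bond 2 stroke→J2  (Se1 (Se) sets effort on bond)
bond 3 stroke→J1  (C1: C, integral causality)
bond 4 stroke→J1  (C2 outputs effort q/C2)
bond 5 stroke→I1  (I1 outputs flow p/I1)
bond 1 stroke→J2  (1-jn J2 has f-setter on 5)
bond 0 stroke→J1  (through GY1, causality inverts; strokes same side of GY1)
bond 6 stroke→I2  (closing 1-jn rule on J1)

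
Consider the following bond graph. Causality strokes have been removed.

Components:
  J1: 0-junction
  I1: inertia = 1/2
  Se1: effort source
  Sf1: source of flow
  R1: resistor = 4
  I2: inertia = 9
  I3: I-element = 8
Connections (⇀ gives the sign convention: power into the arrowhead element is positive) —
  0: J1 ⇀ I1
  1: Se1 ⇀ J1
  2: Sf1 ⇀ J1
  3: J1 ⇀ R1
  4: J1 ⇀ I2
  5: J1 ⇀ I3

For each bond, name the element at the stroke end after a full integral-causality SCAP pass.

bond 1 stroke→J1  (Se1: effort source, stroke at far end)
bond 2 stroke→Sf1  (source Sf1 imposes f)
bond 0 stroke→I1  (J1: bond 1 brought effort, rest push out)
bond 3 stroke→R1  (0-jn J1 has e-setter on 1)
bond 4 stroke→I2  (0-jn J1 has e-setter on 1)
bond 5 stroke→I3  (common-e at J1 fixed by 1)

b0 →I1
b1 →J1
b2 →Sf1
b3 →R1
b4 →I2
b5 →I3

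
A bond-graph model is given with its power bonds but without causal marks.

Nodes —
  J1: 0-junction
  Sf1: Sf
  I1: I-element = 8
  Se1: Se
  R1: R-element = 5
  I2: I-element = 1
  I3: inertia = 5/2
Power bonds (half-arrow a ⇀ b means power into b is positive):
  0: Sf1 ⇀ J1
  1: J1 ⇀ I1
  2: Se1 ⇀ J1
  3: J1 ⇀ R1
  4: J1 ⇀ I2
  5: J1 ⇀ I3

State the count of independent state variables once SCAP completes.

β0 stroke→Sf1  (Sf1 fixes flow; stroke at Sf1)
β2 stroke→J1  (source Se1 imposes e)
β1 stroke→I1  (J1 effort already set via bond 2)
β3 stroke→R1  (J1 effort already set via bond 2)
β4 stroke→I2  (common-e at J1 fixed by 2)
β5 stroke→I3  (common-e at J1 fixed by 2)

3  (I1, I2, I3 all integral)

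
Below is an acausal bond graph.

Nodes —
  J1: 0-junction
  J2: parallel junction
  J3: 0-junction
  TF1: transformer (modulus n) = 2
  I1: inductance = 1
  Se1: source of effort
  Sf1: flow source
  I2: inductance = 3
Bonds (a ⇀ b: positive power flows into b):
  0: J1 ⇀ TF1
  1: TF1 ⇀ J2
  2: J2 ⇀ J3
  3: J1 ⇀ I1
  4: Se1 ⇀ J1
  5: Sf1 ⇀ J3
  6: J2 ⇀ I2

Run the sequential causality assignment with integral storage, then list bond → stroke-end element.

#0 |TF1
#1 |J2
#2 |J3
#3 |I1
#4 |J1
#5 |Sf1
#6 |I2

bond 4 stroke at J1  (source Se1 imposes e)
bond 5 stroke at Sf1  (Sf1 fixes flow; stroke at Sf1)
bond 0 stroke at TF1  (J1: bond 4 brought effort, rest push out)
bond 3 stroke at I1  (J1: bond 4 brought effort, rest push out)
bond 2 stroke at J3  (J3: last free bond brings effort in)
bond 1 stroke at J2  (TF TF1: opposite of bond 0)
bond 6 stroke at I2  (0-jn J2 has e-setter on 1)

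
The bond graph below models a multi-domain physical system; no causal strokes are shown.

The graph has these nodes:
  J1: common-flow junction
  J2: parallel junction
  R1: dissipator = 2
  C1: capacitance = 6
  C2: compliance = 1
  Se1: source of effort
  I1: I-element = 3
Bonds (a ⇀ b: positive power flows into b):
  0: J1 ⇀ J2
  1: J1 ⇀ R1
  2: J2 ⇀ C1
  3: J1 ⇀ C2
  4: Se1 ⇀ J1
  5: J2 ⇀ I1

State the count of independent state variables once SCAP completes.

3  (C1, C2, I1 all integral)

#4 →J1  (Se1: effort source, stroke at far end)
#2 →J2  (C1: C, integral causality)
#0 →J1  (J2 effort already set via bond 2)
#5 →I1  (J2: bond 2 brought effort, rest push out)
#3 →J1  (C2 outputs effort q/C2)
#1 →R1  (closing 1-jn rule on J1)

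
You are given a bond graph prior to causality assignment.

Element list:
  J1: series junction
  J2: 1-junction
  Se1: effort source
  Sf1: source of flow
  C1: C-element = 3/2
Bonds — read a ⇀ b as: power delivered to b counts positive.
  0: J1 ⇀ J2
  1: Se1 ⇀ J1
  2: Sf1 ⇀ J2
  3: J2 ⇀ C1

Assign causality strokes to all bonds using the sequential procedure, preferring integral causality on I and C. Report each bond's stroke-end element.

bond 1 stroke→J1  (Se1: effort source, stroke at far end)
bond 2 stroke→Sf1  (source Sf1 imposes f)
bond 0 stroke→J2  (J1 needs exactly one f-in)
bond 3 stroke→J2  (J2 flow already set via bond 2)

bond 0 →J2
bond 1 →J1
bond 2 →Sf1
bond 3 →J2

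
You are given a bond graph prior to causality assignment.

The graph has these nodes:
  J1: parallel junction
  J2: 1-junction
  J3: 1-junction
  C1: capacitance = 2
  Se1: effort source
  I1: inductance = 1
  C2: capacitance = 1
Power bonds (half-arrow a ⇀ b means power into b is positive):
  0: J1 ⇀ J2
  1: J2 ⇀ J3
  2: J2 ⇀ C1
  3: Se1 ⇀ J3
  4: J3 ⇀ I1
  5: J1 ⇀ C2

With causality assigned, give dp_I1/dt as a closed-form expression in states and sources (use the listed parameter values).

β3 →J3  (source Se1 imposes e)
β2 →J2  (C1 integral (e out))
β4 →I1  (I1: I, integral causality)
β1 →J3  (J3: bond 4 brought flow, rest push out)
β0 →J2  (J2: bond 1 brought flow, rest push out)
β5 →J1  (J1 needs exactly one e-in)

dp_I1/dt = E_Se1 - q_C1/2 + q_C2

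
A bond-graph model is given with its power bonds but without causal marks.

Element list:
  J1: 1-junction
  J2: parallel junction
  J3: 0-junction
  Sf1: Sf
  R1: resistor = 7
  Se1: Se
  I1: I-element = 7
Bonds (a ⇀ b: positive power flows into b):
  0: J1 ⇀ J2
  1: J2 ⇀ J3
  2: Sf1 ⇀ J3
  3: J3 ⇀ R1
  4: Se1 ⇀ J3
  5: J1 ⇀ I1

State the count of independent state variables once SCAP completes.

1  (I1 all integral)

#2 |Sf1  (source Sf1 imposes f)
#4 |J3  (Se1 fixes effort; stroke away)
#1 |J2  (J3: bond 4 brought effort, rest push out)
#3 |R1  (common-e at J3 fixed by 4)
#0 |J1  (0-jn J2 has e-setter on 1)
#5 |I1  (only one flow-in slot at J1)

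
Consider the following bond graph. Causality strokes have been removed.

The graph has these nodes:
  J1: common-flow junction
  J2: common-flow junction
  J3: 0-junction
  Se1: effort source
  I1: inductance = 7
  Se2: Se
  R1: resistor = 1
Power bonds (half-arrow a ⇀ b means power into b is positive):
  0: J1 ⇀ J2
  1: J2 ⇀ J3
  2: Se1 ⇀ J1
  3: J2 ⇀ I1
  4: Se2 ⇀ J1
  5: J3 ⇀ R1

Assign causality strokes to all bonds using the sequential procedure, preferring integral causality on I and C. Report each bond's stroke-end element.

b0 →J2
b1 →J2
b2 →J1
b3 →I1
b4 →J1
b5 →J3

#2 →J1  (Se1: effort source, stroke at far end)
#4 →J1  (source Se2 imposes e)
#0 →J2  (only one flow-in slot at J1)
#3 →I1  (I1 outputs flow p/I1)
#1 →J2  (common-f at J2 fixed by 3)
#5 →J3  (closing 0-jn rule on J3)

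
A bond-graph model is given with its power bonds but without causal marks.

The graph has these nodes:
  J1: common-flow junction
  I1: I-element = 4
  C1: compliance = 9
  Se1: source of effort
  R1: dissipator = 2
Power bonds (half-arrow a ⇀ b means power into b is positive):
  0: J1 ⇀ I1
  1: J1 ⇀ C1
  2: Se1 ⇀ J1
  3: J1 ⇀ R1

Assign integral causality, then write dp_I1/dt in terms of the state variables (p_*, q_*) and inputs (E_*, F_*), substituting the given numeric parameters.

dp_I1/dt = E_Se1 - p_I1/2 - q_C1/9

bond 2 stroke→J1  (Se1: effort source, stroke at far end)
bond 0 stroke→I1  (I1 outputs flow p/I1)
bond 1 stroke→J1  (J1 flow already set via bond 0)
bond 3 stroke→J1  (common-f at J1 fixed by 0)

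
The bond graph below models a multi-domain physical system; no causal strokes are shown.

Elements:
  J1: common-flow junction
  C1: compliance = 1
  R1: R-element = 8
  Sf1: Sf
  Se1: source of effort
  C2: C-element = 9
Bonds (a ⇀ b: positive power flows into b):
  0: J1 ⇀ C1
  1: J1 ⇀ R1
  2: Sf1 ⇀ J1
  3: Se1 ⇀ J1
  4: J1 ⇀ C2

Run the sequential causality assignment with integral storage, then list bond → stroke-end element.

β0 |J1
β1 |J1
β2 |Sf1
β3 |J1
β4 |J1

β2 →Sf1  (Sf1: flow source, stroke at near end)
β3 →J1  (Se1 (Se) sets effort on bond)
β0 →J1  (J1 flow already set via bond 2)
β1 →J1  (1-jn J1 has f-setter on 2)
β4 →J1  (common-f at J1 fixed by 2)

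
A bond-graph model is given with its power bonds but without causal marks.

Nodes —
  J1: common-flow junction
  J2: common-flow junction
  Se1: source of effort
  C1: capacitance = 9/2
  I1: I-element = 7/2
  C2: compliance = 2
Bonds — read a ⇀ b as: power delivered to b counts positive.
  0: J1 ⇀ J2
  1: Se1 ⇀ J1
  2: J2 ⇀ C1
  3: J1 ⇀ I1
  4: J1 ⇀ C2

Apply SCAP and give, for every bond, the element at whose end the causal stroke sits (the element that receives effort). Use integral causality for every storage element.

bond 1 stroke→J1  (Se1 (Se) sets effort on bond)
bond 2 stroke→J2  (C1: C, integral causality)
bond 0 stroke→J1  (closing 1-jn rule on J2)
bond 3 stroke→I1  (I1: I, integral causality)
bond 4 stroke→J1  (common-f at J1 fixed by 3)

b0 →J1
b1 →J1
b2 →J2
b3 →I1
b4 →J1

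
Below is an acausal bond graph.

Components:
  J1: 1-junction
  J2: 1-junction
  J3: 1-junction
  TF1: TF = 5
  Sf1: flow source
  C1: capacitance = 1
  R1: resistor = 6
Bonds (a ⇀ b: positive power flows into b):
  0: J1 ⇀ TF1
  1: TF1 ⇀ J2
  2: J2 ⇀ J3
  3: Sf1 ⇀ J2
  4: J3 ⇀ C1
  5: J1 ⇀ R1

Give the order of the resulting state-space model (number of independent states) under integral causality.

b3 |Sf1  (Sf1 fixes flow; stroke at Sf1)
b1 |J2  (common-f at J2 fixed by 3)
b2 |J2  (common-f at J2 fixed by 3)
b4 |J3  (1-jn J3 has f-setter on 2)
b0 |TF1  (TF1 one-in-one-out from 1)
b5 |J1  (J1 flow already set via bond 0)

1  (C1 all integral)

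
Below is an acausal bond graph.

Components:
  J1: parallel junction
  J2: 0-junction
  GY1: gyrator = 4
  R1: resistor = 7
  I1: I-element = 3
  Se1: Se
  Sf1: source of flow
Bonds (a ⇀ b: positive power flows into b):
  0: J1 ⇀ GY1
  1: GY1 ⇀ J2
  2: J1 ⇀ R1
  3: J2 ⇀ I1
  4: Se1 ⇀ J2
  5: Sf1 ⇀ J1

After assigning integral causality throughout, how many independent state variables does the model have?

1  (I1 all integral)

b4 stroke at J2  (Se1 fixes effort; stroke away)
b5 stroke at Sf1  (source Sf1 imposes f)
b1 stroke at GY1  (J2: bond 4 brought effort, rest push out)
b3 stroke at I1  (J2: bond 4 brought effort, rest push out)
b0 stroke at GY1  (GY GY1: same side as bond 1)
b2 stroke at J1  (J1: last free bond brings effort in)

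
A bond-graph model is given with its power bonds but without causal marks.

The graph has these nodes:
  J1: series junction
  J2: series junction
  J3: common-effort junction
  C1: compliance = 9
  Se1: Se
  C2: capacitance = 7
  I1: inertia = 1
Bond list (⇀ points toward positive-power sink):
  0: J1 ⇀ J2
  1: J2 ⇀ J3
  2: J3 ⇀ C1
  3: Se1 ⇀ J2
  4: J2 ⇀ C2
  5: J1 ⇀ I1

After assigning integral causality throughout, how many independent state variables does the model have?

β3 |J2  (source Se1 imposes e)
β2 |J3  (C1 outputs effort q/C1)
β1 |J2  (J3: bond 2 brought effort, rest push out)
β4 |J2  (C2 integral (e out))
β0 |J1  (closing 1-jn rule on J2)
β5 |I1  (closing 1-jn rule on J1)

3  (C1, C2, I1 all integral)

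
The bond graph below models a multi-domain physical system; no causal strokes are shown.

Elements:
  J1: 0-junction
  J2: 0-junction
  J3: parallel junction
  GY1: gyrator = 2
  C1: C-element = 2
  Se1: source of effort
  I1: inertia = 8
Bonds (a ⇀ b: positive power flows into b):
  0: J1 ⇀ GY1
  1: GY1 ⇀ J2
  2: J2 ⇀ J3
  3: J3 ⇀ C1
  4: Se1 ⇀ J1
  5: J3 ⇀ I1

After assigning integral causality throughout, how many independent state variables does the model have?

b4 |J1  (Se1: effort source, stroke at far end)
b0 |GY1  (0-jn J1 has e-setter on 4)
b1 |GY1  (GY1 both-in/both-out from 0)
b2 |J2  (J2 needs exactly one e-in)
b3 |J3  (C1: C, integral causality)
b5 |I1  (0-jn J3 has e-setter on 3)

2  (C1, I1 all integral)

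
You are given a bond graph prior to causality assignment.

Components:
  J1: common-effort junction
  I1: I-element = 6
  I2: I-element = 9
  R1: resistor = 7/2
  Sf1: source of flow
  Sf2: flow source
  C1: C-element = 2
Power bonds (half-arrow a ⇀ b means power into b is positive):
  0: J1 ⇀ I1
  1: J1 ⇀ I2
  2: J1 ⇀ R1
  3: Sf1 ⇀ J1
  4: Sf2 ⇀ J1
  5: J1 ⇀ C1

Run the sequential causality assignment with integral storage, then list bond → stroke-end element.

β0 stroke→I1
β1 stroke→I2
β2 stroke→R1
β3 stroke→Sf1
β4 stroke→Sf2
β5 stroke→J1

b3 stroke→Sf1  (Sf1: flow source, stroke at near end)
b4 stroke→Sf2  (Sf2 fixes flow; stroke at Sf2)
b0 stroke→I1  (I1 outputs flow p/I1)
b1 stroke→I2  (I2: I, integral causality)
b5 stroke→J1  (C1 outputs effort q/C1)
b2 stroke→R1  (common-e at J1 fixed by 5)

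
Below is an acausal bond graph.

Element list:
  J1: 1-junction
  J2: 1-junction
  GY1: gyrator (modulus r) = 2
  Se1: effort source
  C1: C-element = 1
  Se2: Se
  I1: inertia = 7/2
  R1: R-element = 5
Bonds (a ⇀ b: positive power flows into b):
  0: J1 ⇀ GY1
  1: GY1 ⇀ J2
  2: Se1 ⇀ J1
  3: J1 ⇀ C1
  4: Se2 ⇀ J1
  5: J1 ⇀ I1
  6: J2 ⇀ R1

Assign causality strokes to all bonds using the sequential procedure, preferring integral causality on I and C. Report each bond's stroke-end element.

b2 |J1  (Se1 fixes effort; stroke away)
b4 |J1  (Se2: effort source, stroke at far end)
b3 |J1  (C1 outputs effort q/C1)
b5 |I1  (I1 integral (f out))
b0 |J1  (J1 flow already set via bond 5)
b1 |J2  (through GY1, causality inverts; strokes same side of GY1)
b6 |R1  (J2 needs exactly one f-in)

bond 0 |J1
bond 1 |J2
bond 2 |J1
bond 3 |J1
bond 4 |J1
bond 5 |I1
bond 6 |R1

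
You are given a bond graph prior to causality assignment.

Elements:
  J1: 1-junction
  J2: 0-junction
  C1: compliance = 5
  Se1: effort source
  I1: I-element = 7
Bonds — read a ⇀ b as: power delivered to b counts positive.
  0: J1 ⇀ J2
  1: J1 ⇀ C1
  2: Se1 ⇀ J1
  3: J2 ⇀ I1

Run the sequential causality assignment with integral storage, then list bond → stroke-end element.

β0 →J2
β1 →J1
β2 →J1
β3 →I1

bond 2 stroke at J1  (source Se1 imposes e)
bond 1 stroke at J1  (C1: C, integral causality)
bond 0 stroke at J2  (only one flow-in slot at J1)
bond 3 stroke at I1  (J2: bond 0 brought effort, rest push out)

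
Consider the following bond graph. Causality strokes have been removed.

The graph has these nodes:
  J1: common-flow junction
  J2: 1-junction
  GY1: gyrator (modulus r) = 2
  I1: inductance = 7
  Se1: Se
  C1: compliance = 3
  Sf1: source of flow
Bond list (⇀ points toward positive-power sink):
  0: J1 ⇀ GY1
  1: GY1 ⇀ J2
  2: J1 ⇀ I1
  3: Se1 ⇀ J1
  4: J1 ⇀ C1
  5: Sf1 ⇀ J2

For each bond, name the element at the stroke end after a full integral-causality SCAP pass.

#0 |J1
#1 |J2
#2 |I1
#3 |J1
#4 |J1
#5 |Sf1

#3 |J1  (Se1 fixes effort; stroke away)
#5 |Sf1  (Sf1 fixes flow; stroke at Sf1)
#1 |J2  (J2: bond 5 brought flow, rest push out)
#0 |J1  (GY1: gyrator matches bond 1)
#2 |I1  (I1 integral (f out))
#4 |J1  (J1: bond 2 brought flow, rest push out)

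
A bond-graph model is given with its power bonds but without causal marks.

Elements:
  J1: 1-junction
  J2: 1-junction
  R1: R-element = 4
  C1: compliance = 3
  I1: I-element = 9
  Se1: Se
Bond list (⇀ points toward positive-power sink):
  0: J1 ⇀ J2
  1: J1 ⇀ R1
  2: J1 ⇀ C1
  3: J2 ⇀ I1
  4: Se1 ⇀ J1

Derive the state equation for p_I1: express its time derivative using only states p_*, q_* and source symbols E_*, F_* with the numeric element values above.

β4 stroke at J1  (Se1 fixes effort; stroke away)
β2 stroke at J1  (C1 outputs effort q/C1)
β3 stroke at I1  (I1 outputs flow p/I1)
β0 stroke at J2  (J2: bond 3 brought flow, rest push out)
β1 stroke at J1  (J1 flow already set via bond 0)

dp_I1/dt = E_Se1 - 4*p_I1/9 - q_C1/3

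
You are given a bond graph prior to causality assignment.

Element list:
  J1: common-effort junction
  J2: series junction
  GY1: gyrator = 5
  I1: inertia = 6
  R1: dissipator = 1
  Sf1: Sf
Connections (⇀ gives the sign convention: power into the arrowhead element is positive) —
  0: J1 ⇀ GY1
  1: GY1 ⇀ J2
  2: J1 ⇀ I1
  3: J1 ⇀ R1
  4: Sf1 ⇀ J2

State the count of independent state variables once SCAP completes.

1  (I1 all integral)

b4 stroke→Sf1  (Sf1: flow source, stroke at near end)
b1 stroke→J2  (J2 flow already set via bond 4)
b0 stroke→J1  (GY1: gyrator matches bond 1)
b2 stroke→I1  (0-jn J1 has e-setter on 0)
b3 stroke→R1  (0-jn J1 has e-setter on 0)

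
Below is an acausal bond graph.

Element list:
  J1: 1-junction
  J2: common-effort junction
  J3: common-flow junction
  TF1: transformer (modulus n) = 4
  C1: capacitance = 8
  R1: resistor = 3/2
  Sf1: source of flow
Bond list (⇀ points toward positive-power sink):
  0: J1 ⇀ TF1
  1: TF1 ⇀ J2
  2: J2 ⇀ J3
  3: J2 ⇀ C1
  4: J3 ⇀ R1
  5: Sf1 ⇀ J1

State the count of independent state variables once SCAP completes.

β5 stroke→Sf1  (source Sf1 imposes f)
β0 stroke→J1  (J1: bond 5 brought flow, rest push out)
β1 stroke→TF1  (TF TF1: opposite of bond 0)
β3 stroke→J2  (C1 outputs effort q/C1)
β2 stroke→J3  (common-e at J2 fixed by 3)
β4 stroke→R1  (J3 needs exactly one f-in)

1  (C1 all integral)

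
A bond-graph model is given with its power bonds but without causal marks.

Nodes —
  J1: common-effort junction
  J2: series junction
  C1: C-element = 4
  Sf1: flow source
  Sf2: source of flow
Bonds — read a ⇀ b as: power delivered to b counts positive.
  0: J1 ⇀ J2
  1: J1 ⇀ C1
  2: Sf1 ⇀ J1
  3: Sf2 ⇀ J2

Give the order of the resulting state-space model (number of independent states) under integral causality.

b2 |Sf1  (Sf1: flow source, stroke at near end)
b3 |Sf2  (Sf2: flow source, stroke at near end)
b0 |J2  (J2: bond 3 brought flow, rest push out)
b1 |J1  (J1 needs exactly one e-in)

1  (C1 all integral)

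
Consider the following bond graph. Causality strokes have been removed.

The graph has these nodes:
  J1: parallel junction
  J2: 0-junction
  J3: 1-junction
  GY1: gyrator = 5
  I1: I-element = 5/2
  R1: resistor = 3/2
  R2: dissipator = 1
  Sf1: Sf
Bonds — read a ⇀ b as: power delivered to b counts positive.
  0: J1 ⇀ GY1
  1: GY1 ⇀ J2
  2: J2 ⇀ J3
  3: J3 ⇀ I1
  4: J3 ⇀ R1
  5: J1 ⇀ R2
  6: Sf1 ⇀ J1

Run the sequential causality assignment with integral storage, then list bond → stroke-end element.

#0 stroke at J1
#1 stroke at J2
#2 stroke at J3
#3 stroke at I1
#4 stroke at J3
#5 stroke at R2
#6 stroke at Sf1

b6 stroke→Sf1  (Sf1 fixes flow; stroke at Sf1)
b3 stroke→I1  (I1 outputs flow p/I1)
b2 stroke→J3  (common-f at J3 fixed by 3)
b4 stroke→J3  (1-jn J3 has f-setter on 3)
b1 stroke→J2  (J2: last free bond brings effort in)
b0 stroke→J1  (GY1: gyrator matches bond 1)
b5 stroke→R2  (J1: bond 0 brought effort, rest push out)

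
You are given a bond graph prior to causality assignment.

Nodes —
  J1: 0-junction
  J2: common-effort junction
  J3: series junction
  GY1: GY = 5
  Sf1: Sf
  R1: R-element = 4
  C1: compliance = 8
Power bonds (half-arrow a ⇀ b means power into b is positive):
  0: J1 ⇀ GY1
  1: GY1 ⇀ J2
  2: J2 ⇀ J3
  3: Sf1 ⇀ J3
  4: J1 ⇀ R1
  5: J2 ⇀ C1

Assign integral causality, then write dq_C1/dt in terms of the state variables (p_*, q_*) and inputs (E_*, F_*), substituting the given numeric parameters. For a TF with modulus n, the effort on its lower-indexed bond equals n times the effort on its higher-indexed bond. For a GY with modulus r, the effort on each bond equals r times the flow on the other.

dq_C1/dt = -F_Sf1 - q_C1/50

bond 3 stroke at Sf1  (Sf1: flow source, stroke at near end)
bond 2 stroke at J3  (common-f at J3 fixed by 3)
bond 5 stroke at J2  (C1 outputs effort q/C1)
bond 1 stroke at GY1  (0-jn J2 has e-setter on 5)
bond 0 stroke at GY1  (GY1 both-in/both-out from 1)
bond 4 stroke at J1  (J1: last free bond brings effort in)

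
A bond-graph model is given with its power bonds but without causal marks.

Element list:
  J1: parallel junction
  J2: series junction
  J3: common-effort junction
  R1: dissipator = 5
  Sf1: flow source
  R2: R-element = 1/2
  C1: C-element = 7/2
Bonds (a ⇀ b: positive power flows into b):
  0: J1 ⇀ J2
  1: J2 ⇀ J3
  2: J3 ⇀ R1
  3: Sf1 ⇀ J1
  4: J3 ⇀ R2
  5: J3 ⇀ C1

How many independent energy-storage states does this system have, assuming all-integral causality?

β3 |Sf1  (Sf1: flow source, stroke at near end)
β0 |J1  (J1 needs exactly one e-in)
β1 |J2  (J2 flow already set via bond 0)
β5 |J3  (prefer integral on C1)
β2 |R1  (J3 effort already set via bond 5)
β4 |R2  (J3: bond 5 brought effort, rest push out)

1  (C1 all integral)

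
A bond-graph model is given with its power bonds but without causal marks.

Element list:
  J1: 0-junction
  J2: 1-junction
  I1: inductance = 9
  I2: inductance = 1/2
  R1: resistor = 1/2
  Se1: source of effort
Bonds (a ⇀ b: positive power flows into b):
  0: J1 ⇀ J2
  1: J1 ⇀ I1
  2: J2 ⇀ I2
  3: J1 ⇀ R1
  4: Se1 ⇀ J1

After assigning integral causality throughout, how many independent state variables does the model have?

β4 stroke→J1  (Se1 (Se) sets effort on bond)
β0 stroke→J2  (common-e at J1 fixed by 4)
β1 stroke→I1  (common-e at J1 fixed by 4)
β3 stroke→R1  (J1: bond 4 brought effort, rest push out)
β2 stroke→I2  (J2: last free bond brings flow in)

2  (I1, I2 all integral)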